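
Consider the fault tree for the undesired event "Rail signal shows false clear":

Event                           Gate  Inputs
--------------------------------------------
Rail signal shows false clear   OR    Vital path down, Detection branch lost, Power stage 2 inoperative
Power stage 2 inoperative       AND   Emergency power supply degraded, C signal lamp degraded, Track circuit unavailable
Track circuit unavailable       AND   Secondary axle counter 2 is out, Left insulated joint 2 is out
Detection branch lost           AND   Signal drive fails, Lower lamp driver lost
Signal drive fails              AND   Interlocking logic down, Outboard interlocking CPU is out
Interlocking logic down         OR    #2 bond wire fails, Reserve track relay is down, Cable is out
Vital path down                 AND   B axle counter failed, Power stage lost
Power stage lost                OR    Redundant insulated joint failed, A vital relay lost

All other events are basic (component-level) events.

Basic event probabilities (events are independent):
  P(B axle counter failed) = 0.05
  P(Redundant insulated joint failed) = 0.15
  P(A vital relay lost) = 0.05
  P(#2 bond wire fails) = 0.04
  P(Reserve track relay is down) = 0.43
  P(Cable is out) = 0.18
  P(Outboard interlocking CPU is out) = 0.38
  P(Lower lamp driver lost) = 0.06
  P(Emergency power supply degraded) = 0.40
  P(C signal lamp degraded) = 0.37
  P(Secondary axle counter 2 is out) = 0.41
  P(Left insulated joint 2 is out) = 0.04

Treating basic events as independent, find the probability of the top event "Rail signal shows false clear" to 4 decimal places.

P(Power stage lost) [OR] = 1 − (1−0.15) × (1−0.05) = 0.192500
P(Vital path down) [AND] = 0.05 × 0.192500 = 0.009625
P(Interlocking logic down) [OR] = 1 − (1−0.04) × (1−0.43) × (1−0.18) = 0.551296
P(Signal drive fails) [AND] = 0.551296 × 0.38 = 0.209492
P(Detection branch lost) [AND] = 0.209492 × 0.06 = 0.012570
P(Track circuit unavailable) [AND] = 0.41 × 0.04 = 0.016400
P(Power stage 2 inoperative) [AND] = 0.40 × 0.37 × 0.016400 = 0.002427
P(Rail signal shows false clear) [OR] = 1 − (1−0.009625) × (1−0.012570) × (1−0.002427) = 0.024447
Rounded to 4 decimal places: P(Rail signal shows false clear) ≈ 0.0244.

0.0244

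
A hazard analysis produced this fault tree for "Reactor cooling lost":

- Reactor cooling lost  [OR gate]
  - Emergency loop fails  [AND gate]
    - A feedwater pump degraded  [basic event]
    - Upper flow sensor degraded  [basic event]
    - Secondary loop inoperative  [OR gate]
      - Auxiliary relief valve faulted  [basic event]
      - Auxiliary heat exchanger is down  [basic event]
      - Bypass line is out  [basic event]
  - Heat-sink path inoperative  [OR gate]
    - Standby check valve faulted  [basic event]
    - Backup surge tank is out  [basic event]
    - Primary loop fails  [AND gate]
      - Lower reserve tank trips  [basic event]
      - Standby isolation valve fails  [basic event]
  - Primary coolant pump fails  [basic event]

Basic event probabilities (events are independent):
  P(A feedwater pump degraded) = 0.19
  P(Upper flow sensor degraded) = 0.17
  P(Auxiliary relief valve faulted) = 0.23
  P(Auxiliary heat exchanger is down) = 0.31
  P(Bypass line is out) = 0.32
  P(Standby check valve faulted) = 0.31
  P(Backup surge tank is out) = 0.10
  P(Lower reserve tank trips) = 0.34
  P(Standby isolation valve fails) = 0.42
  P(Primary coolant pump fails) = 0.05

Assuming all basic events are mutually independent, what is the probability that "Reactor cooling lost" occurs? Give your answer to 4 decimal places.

0.5047

P(Secondary loop inoperative) [OR] = 1 − (1−0.23) × (1−0.31) × (1−0.32) = 0.638716
P(Emergency loop fails) [AND] = 0.19 × 0.17 × 0.638716 = 0.020631
P(Primary loop fails) [AND] = 0.34 × 0.42 = 0.142800
P(Heat-sink path inoperative) [OR] = 1 − (1−0.31) × (1−0.10) × (1−0.142800) = 0.467679
P(Reactor cooling lost) [OR] = 1 − (1−0.020631) × (1−0.467679) × (1−0.05) = 0.504728
Rounded to 4 decimal places: P(Reactor cooling lost) ≈ 0.5047.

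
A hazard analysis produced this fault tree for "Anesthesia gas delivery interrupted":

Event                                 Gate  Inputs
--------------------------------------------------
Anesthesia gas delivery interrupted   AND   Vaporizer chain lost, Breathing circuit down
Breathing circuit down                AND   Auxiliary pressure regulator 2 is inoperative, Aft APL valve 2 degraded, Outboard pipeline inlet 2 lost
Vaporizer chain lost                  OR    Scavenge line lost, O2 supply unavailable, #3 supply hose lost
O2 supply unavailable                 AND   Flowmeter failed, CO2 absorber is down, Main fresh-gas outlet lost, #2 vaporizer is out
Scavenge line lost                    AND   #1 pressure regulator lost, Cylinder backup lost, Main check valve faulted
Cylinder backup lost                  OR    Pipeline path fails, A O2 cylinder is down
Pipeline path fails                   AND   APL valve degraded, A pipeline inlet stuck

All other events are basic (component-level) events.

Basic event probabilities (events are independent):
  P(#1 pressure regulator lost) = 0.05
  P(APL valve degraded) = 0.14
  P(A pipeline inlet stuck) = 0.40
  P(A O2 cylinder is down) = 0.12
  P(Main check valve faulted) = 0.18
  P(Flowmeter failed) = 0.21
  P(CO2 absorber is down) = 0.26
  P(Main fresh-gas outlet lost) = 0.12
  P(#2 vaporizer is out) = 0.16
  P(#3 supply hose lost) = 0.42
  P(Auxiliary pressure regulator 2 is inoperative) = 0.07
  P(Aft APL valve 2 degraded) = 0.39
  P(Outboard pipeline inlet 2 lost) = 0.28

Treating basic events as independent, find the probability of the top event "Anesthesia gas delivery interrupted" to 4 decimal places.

0.0032

P(Pipeline path fails) [AND] = 0.14 × 0.40 = 0.056000
P(Cylinder backup lost) [OR] = 1 − (1−0.056000) × (1−0.12) = 0.169280
P(Scavenge line lost) [AND] = 0.05 × 0.169280 × 0.18 = 0.001524
P(O2 supply unavailable) [AND] = 0.21 × 0.26 × 0.12 × 0.16 = 0.001048
P(Vaporizer chain lost) [OR] = 1 − (1−0.001524) × (1−0.001048) × (1−0.42) = 0.421491
P(Breathing circuit down) [AND] = 0.07 × 0.39 × 0.28 = 0.007644
P(Anesthesia gas delivery interrupted) [AND] = 0.421491 × 0.007644 = 0.003222
Rounded to 4 decimal places: P(Anesthesia gas delivery interrupted) ≈ 0.0032.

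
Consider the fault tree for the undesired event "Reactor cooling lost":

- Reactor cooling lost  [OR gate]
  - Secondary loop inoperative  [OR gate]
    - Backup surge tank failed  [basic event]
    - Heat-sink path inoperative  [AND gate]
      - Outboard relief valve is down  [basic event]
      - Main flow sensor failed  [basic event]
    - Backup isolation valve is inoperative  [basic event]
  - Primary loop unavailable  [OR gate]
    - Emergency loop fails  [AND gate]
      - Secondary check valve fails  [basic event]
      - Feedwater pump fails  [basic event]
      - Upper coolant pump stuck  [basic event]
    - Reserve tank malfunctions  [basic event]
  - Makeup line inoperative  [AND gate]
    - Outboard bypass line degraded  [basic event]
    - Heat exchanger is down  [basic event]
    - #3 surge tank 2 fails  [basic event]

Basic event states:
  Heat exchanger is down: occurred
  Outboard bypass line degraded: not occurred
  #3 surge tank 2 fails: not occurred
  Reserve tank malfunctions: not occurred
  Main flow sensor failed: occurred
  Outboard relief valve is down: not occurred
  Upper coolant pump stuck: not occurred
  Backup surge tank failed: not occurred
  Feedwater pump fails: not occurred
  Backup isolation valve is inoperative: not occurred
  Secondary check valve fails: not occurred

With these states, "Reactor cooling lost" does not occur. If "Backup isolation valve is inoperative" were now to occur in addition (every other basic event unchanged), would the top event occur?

Counterfactual: set "Backup isolation valve is inoperative" to occurred.
Heat-sink path inoperative [AND]: Outboard relief valve is down=not, Main flow sensor failed=occurs → not all inputs occur → does not occur.
Secondary loop inoperative [OR]: Backup surge tank failed=not, Heat-sink path inoperative=not, Backup isolation valve is inoperative=occurs → at least one input occurs → occurs.
Emergency loop fails [AND]: Secondary check valve fails=not, Feedwater pump fails=not, Upper coolant pump stuck=not → not all inputs occur → does not occur.
Primary loop unavailable [OR]: Emergency loop fails=not, Reserve tank malfunctions=not → no input occurs → does not occur.
Makeup line inoperative [AND]: Outboard bypass line degraded=not, Heat exchanger is down=occurs, #3 surge tank 2 fails=not → not all inputs occur → does not occur.
Reactor cooling lost [OR]: Secondary loop inoperative=occurs, Primary loop unavailable=not, Makeup line inoperative=not → at least one input occurs → occurs.

Yes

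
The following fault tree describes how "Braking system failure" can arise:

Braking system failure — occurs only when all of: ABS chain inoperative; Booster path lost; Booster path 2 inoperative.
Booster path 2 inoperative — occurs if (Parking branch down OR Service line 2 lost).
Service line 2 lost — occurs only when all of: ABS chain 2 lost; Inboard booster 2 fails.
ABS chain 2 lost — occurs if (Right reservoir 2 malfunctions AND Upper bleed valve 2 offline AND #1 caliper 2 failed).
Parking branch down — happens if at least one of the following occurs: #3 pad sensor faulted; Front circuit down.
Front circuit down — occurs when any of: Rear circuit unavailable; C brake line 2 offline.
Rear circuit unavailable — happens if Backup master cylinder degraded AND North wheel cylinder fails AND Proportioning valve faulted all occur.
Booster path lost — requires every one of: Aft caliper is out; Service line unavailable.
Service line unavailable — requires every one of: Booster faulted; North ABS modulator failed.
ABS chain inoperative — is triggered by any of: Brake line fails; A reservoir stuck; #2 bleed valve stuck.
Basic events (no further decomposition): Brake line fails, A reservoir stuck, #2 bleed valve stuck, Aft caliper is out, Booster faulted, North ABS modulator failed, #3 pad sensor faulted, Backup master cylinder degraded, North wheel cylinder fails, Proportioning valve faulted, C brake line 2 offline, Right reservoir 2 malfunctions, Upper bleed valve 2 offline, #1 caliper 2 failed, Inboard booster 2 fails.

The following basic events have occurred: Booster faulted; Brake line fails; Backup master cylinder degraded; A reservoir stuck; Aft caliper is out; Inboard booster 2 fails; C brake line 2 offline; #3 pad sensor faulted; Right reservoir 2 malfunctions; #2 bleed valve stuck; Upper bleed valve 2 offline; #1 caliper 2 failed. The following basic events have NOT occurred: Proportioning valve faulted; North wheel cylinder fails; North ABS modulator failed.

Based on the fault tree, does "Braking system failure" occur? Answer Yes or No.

No

ABS chain inoperative [OR]: Brake line fails=occurs, A reservoir stuck=occurs, #2 bleed valve stuck=occurs → at least one input occurs → occurs.
Service line unavailable [AND]: Booster faulted=occurs, North ABS modulator failed=not → not all inputs occur → does not occur.
Booster path lost [AND]: Aft caliper is out=occurs, Service line unavailable=not → not all inputs occur → does not occur.
Rear circuit unavailable [AND]: Backup master cylinder degraded=occurs, North wheel cylinder fails=not, Proportioning valve faulted=not → not all inputs occur → does not occur.
Front circuit down [OR]: Rear circuit unavailable=not, C brake line 2 offline=occurs → at least one input occurs → occurs.
Parking branch down [OR]: #3 pad sensor faulted=occurs, Front circuit down=occurs → at least one input occurs → occurs.
ABS chain 2 lost [AND]: Right reservoir 2 malfunctions=occurs, Upper bleed valve 2 offline=occurs, #1 caliper 2 failed=occurs → all inputs occur → occurs.
Service line 2 lost [AND]: ABS chain 2 lost=occurs, Inboard booster 2 fails=occurs → all inputs occur → occurs.
Booster path 2 inoperative [OR]: Parking branch down=occurs, Service line 2 lost=occurs → at least one input occurs → occurs.
Braking system failure [AND]: ABS chain inoperative=occurs, Booster path lost=not, Booster path 2 inoperative=occurs → not all inputs occur → does not occur.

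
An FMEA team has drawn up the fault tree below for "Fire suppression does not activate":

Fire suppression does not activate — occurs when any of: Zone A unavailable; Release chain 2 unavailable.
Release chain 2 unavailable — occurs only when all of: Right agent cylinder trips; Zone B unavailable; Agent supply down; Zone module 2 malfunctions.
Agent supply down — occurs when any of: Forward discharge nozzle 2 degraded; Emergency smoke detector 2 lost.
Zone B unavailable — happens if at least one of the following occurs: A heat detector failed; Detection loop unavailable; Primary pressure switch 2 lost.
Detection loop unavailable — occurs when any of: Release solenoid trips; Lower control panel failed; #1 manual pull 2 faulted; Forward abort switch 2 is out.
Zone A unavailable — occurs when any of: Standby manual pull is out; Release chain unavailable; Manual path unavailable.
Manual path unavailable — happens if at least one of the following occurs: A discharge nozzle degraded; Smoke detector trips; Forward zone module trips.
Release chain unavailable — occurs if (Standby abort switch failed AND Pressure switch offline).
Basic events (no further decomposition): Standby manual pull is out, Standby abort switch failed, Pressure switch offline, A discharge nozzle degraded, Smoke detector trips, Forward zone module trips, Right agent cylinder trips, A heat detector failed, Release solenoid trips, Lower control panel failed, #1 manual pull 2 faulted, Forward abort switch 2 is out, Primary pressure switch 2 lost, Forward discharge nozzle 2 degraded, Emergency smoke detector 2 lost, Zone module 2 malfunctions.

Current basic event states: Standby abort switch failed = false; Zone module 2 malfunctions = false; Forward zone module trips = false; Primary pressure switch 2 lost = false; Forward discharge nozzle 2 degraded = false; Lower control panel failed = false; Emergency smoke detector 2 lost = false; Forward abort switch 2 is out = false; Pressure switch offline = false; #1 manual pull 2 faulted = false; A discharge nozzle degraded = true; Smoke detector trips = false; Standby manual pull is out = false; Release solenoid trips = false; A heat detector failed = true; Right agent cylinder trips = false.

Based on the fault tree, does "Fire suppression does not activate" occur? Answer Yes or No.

Release chain unavailable [AND]: Standby abort switch failed=not, Pressure switch offline=not → not all inputs occur → does not occur.
Manual path unavailable [OR]: A discharge nozzle degraded=occurs, Smoke detector trips=not, Forward zone module trips=not → at least one input occurs → occurs.
Zone A unavailable [OR]: Standby manual pull is out=not, Release chain unavailable=not, Manual path unavailable=occurs → at least one input occurs → occurs.
Detection loop unavailable [OR]: Release solenoid trips=not, Lower control panel failed=not, #1 manual pull 2 faulted=not, Forward abort switch 2 is out=not → no input occurs → does not occur.
Zone B unavailable [OR]: A heat detector failed=occurs, Detection loop unavailable=not, Primary pressure switch 2 lost=not → at least one input occurs → occurs.
Agent supply down [OR]: Forward discharge nozzle 2 degraded=not, Emergency smoke detector 2 lost=not → no input occurs → does not occur.
Release chain 2 unavailable [AND]: Right agent cylinder trips=not, Zone B unavailable=occurs, Agent supply down=not, Zone module 2 malfunctions=not → not all inputs occur → does not occur.
Fire suppression does not activate [OR]: Zone A unavailable=occurs, Release chain 2 unavailable=not → at least one input occurs → occurs.

Yes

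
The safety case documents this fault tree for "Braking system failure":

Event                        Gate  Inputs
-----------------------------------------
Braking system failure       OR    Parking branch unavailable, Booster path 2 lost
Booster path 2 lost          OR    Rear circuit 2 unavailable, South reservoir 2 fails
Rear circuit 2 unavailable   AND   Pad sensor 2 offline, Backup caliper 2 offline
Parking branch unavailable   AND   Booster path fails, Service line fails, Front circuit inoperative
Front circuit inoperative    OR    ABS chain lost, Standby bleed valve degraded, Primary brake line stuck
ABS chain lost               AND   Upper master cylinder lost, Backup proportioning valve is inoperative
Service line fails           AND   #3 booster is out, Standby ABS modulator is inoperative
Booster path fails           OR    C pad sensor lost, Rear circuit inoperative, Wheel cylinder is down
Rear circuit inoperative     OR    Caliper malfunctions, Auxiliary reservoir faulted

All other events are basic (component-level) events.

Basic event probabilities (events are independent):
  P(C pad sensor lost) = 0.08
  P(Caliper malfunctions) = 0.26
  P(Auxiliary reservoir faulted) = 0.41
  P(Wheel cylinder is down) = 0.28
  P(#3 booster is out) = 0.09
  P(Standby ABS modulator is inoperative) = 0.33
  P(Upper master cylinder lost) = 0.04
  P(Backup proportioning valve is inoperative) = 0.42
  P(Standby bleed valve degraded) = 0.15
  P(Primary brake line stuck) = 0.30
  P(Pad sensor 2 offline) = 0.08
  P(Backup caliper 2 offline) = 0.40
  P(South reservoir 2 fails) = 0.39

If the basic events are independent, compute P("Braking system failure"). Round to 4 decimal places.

P(Rear circuit inoperative) [OR] = 1 − (1−0.26) × (1−0.41) = 0.563400
P(Booster path fails) [OR] = 1 − (1−0.08) × (1−0.563400) × (1−0.28) = 0.710796
P(Service line fails) [AND] = 0.09 × 0.33 = 0.029700
P(ABS chain lost) [AND] = 0.04 × 0.42 = 0.016800
P(Front circuit inoperative) [OR] = 1 − (1−0.016800) × (1−0.15) × (1−0.30) = 0.414996
P(Parking branch unavailable) [AND] = 0.710796 × 0.029700 × 0.414996 = 0.008761
P(Rear circuit 2 unavailable) [AND] = 0.08 × 0.40 = 0.032000
P(Booster path 2 lost) [OR] = 1 − (1−0.032000) × (1−0.39) = 0.409520
P(Braking system failure) [OR] = 1 − (1−0.008761) × (1−0.409520) = 0.414693
Rounded to 4 decimal places: P(Braking system failure) ≈ 0.4147.

0.4147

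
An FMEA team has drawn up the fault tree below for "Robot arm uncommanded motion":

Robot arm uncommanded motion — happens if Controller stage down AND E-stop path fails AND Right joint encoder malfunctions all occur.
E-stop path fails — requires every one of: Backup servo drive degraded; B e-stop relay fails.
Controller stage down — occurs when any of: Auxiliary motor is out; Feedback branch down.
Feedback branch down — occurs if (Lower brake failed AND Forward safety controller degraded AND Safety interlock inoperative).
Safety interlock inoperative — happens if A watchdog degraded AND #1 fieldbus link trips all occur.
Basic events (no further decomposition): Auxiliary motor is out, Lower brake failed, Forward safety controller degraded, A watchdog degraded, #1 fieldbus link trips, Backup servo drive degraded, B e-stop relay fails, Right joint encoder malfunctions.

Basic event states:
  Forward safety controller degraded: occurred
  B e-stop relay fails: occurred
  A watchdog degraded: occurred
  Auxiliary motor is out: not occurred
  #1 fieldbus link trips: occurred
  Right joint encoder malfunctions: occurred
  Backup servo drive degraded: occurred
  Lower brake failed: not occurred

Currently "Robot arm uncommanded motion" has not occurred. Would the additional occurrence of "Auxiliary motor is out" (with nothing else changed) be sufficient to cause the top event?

Yes

Counterfactual: set "Auxiliary motor is out" to occurred.
Safety interlock inoperative [AND]: A watchdog degraded=occurs, #1 fieldbus link trips=occurs → all inputs occur → occurs.
Feedback branch down [AND]: Lower brake failed=not, Forward safety controller degraded=occurs, Safety interlock inoperative=occurs → not all inputs occur → does not occur.
Controller stage down [OR]: Auxiliary motor is out=occurs, Feedback branch down=not → at least one input occurs → occurs.
E-stop path fails [AND]: Backup servo drive degraded=occurs, B e-stop relay fails=occurs → all inputs occur → occurs.
Robot arm uncommanded motion [AND]: Controller stage down=occurs, E-stop path fails=occurs, Right joint encoder malfunctions=occurs → all inputs occur → occurs.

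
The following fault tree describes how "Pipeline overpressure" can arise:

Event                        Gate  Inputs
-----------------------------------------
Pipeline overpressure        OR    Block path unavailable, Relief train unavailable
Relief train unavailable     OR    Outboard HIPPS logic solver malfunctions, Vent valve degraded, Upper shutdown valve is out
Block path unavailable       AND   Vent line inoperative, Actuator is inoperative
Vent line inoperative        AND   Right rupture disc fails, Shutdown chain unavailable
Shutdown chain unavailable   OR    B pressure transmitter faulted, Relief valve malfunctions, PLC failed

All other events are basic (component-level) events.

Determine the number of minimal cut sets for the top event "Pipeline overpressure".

Shutdown chain unavailable [OR]: union of children's cut sets → 3 cut set(s).
Vent line inoperative [AND]: one cut set from each child combined → 1 × 3 = 3 cut set(s).
Block path unavailable [AND]: one cut set from each child combined → 3 × 1 = 3 cut set(s).
Relief train unavailable [OR]: union of children's cut sets → 3 cut set(s).
Pipeline overpressure [OR]: union of children's cut sets → 6 cut set(s).
Minimal cut sets: {Actuator is inoperative, B pressure transmitter faulted, Right rupture disc fails}; {Actuator is inoperative, Relief valve malfunctions, Right rupture disc fails}; {Actuator is inoperative, PLC failed, Right rupture disc fails}; {Outboard HIPPS logic solver malfunctions}; {Vent valve degraded}; {Upper shutdown valve is out}.

6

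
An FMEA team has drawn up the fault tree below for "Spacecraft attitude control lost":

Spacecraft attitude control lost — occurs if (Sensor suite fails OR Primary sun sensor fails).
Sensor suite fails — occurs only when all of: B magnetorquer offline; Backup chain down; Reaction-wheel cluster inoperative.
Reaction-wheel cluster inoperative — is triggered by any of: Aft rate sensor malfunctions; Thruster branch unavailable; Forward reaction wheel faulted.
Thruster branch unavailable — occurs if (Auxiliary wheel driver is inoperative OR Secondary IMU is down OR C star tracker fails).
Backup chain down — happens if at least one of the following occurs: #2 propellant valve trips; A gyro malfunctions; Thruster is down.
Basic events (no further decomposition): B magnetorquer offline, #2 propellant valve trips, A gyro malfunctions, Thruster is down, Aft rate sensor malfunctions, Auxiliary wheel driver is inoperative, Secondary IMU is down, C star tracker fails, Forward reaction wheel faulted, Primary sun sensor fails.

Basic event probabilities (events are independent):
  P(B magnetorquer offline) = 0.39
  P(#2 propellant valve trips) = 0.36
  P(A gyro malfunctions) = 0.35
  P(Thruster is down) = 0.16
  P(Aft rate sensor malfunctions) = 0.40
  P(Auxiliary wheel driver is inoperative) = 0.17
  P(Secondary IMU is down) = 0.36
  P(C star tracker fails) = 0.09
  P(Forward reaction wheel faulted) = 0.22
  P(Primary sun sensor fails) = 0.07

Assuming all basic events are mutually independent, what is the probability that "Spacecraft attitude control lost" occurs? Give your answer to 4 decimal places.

P(Backup chain down) [OR] = 1 − (1−0.36) × (1−0.35) × (1−0.16) = 0.650560
P(Thruster branch unavailable) [OR] = 1 − (1−0.17) × (1−0.36) × (1−0.09) = 0.516608
P(Reaction-wheel cluster inoperative) [OR] = 1 − (1−0.40) × (1−0.516608) × (1−0.22) = 0.773773
P(Sensor suite fails) [AND] = 0.39 × 0.650560 × 0.773773 = 0.196320
P(Spacecraft attitude control lost) [OR] = 1 − (1−0.196320) × (1−0.07) = 0.252578
Rounded to 4 decimal places: P(Spacecraft attitude control lost) ≈ 0.2526.

0.2526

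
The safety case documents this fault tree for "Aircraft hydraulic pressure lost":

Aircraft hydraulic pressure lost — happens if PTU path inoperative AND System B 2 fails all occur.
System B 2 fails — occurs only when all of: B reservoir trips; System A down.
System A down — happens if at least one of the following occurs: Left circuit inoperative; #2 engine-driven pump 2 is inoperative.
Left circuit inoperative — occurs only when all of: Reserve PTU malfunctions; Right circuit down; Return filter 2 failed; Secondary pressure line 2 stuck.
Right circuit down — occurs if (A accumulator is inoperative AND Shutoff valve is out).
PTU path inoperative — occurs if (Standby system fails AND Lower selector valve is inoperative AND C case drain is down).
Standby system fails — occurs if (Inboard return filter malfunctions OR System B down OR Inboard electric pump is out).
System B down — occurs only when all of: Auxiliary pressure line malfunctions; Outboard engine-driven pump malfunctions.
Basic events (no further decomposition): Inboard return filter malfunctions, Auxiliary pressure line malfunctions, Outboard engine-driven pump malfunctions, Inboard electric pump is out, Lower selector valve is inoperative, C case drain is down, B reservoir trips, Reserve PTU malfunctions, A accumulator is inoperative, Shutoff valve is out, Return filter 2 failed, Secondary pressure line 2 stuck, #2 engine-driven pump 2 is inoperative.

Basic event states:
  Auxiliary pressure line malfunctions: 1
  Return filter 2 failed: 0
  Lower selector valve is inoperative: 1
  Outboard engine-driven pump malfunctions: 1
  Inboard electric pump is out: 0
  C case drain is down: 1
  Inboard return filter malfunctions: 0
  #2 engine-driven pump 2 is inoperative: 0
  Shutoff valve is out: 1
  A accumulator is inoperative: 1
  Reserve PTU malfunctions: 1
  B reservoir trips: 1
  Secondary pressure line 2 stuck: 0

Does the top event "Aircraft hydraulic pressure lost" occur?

No

System B down [AND]: Auxiliary pressure line malfunctions=occurs, Outboard engine-driven pump malfunctions=occurs → all inputs occur → occurs.
Standby system fails [OR]: Inboard return filter malfunctions=not, System B down=occurs, Inboard electric pump is out=not → at least one input occurs → occurs.
PTU path inoperative [AND]: Standby system fails=occurs, Lower selector valve is inoperative=occurs, C case drain is down=occurs → all inputs occur → occurs.
Right circuit down [AND]: A accumulator is inoperative=occurs, Shutoff valve is out=occurs → all inputs occur → occurs.
Left circuit inoperative [AND]: Reserve PTU malfunctions=occurs, Right circuit down=occurs, Return filter 2 failed=not, Secondary pressure line 2 stuck=not → not all inputs occur → does not occur.
System A down [OR]: Left circuit inoperative=not, #2 engine-driven pump 2 is inoperative=not → no input occurs → does not occur.
System B 2 fails [AND]: B reservoir trips=occurs, System A down=not → not all inputs occur → does not occur.
Aircraft hydraulic pressure lost [AND]: PTU path inoperative=occurs, System B 2 fails=not → not all inputs occur → does not occur.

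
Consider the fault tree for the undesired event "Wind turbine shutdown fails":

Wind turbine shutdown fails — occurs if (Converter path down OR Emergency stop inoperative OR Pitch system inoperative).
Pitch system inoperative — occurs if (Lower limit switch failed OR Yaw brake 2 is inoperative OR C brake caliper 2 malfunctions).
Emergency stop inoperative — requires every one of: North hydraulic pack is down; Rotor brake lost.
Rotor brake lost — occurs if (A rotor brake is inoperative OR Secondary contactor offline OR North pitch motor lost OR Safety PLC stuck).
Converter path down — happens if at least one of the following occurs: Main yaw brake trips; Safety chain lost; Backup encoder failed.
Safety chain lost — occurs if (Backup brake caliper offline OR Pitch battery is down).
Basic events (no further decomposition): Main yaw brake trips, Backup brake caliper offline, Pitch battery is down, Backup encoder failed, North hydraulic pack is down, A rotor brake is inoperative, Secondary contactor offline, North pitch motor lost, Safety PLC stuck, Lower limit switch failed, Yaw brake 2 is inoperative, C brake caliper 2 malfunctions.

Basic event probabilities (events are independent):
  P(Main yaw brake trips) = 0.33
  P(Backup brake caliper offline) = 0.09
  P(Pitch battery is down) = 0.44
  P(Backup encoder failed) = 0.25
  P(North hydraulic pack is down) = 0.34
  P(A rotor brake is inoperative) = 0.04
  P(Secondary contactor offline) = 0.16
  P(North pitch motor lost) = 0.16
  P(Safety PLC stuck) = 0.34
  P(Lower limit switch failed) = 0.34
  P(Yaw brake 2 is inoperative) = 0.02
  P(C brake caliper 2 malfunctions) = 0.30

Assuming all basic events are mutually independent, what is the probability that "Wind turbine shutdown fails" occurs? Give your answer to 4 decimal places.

0.9059

P(Safety chain lost) [OR] = 1 − (1−0.09) × (1−0.44) = 0.490400
P(Converter path down) [OR] = 1 − (1−0.33) × (1−0.490400) × (1−0.25) = 0.743926
P(Rotor brake lost) [OR] = 1 − (1−0.04) × (1−0.16) × (1−0.16) × (1−0.34) = 0.552932
P(Emergency stop inoperative) [AND] = 0.34 × 0.552932 = 0.187997
P(Pitch system inoperative) [OR] = 1 − (1−0.34) × (1−0.02) × (1−0.30) = 0.547240
P(Wind turbine shutdown fails) [OR] = 1 − (1−0.743926) × (1−0.187997) × (1−0.547240) = 0.905856
Rounded to 4 decimal places: P(Wind turbine shutdown fails) ≈ 0.9059.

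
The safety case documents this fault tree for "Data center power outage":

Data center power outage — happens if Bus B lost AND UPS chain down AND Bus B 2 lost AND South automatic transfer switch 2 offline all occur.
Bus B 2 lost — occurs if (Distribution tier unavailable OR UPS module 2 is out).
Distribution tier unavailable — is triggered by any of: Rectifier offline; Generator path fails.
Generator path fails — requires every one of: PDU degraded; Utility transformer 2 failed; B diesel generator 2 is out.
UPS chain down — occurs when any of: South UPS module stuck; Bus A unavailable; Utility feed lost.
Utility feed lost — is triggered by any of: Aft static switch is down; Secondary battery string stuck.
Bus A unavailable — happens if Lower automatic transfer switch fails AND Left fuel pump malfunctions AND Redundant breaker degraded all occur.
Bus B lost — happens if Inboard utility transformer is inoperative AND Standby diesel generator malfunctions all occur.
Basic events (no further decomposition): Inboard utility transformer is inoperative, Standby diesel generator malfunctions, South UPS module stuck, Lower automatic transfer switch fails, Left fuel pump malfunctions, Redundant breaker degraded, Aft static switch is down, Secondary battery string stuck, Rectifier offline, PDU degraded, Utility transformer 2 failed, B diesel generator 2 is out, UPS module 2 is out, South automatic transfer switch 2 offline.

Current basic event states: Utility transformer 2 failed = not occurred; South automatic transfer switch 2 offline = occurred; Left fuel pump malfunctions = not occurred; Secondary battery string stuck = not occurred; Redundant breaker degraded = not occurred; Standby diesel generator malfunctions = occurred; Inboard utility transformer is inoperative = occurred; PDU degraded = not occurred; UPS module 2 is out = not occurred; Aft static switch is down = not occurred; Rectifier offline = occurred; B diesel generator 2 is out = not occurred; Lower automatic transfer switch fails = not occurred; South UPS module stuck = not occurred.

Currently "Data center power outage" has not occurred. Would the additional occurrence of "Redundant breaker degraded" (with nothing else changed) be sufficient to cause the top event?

Counterfactual: set "Redundant breaker degraded" to occurred.
Bus B lost [AND]: Inboard utility transformer is inoperative=occurs, Standby diesel generator malfunctions=occurs → all inputs occur → occurs.
Bus A unavailable [AND]: Lower automatic transfer switch fails=not, Left fuel pump malfunctions=not, Redundant breaker degraded=occurs → not all inputs occur → does not occur.
Utility feed lost [OR]: Aft static switch is down=not, Secondary battery string stuck=not → no input occurs → does not occur.
UPS chain down [OR]: South UPS module stuck=not, Bus A unavailable=not, Utility feed lost=not → no input occurs → does not occur.
Generator path fails [AND]: PDU degraded=not, Utility transformer 2 failed=not, B diesel generator 2 is out=not → not all inputs occur → does not occur.
Distribution tier unavailable [OR]: Rectifier offline=occurs, Generator path fails=not → at least one input occurs → occurs.
Bus B 2 lost [OR]: Distribution tier unavailable=occurs, UPS module 2 is out=not → at least one input occurs → occurs.
Data center power outage [AND]: Bus B lost=occurs, UPS chain down=not, Bus B 2 lost=occurs, South automatic transfer switch 2 offline=occurs → not all inputs occur → does not occur.

No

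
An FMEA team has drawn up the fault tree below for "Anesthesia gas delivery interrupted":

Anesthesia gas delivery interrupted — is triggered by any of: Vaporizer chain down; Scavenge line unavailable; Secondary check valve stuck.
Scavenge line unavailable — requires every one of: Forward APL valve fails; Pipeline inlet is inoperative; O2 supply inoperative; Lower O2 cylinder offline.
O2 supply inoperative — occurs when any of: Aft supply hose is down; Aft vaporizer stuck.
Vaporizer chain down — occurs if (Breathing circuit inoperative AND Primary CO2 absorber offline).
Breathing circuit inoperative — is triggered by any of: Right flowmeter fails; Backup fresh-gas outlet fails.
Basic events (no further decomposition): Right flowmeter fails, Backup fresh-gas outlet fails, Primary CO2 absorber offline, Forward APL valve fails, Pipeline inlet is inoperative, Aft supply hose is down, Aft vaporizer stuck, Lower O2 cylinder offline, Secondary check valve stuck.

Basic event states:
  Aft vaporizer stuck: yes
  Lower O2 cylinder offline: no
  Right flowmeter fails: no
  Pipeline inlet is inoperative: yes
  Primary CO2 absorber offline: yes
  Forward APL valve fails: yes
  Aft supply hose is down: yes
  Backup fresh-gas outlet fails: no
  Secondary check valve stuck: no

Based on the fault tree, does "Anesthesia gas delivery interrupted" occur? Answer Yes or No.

No

Breathing circuit inoperative [OR]: Right flowmeter fails=not, Backup fresh-gas outlet fails=not → no input occurs → does not occur.
Vaporizer chain down [AND]: Breathing circuit inoperative=not, Primary CO2 absorber offline=occurs → not all inputs occur → does not occur.
O2 supply inoperative [OR]: Aft supply hose is down=occurs, Aft vaporizer stuck=occurs → at least one input occurs → occurs.
Scavenge line unavailable [AND]: Forward APL valve fails=occurs, Pipeline inlet is inoperative=occurs, O2 supply inoperative=occurs, Lower O2 cylinder offline=not → not all inputs occur → does not occur.
Anesthesia gas delivery interrupted [OR]: Vaporizer chain down=not, Scavenge line unavailable=not, Secondary check valve stuck=not → no input occurs → does not occur.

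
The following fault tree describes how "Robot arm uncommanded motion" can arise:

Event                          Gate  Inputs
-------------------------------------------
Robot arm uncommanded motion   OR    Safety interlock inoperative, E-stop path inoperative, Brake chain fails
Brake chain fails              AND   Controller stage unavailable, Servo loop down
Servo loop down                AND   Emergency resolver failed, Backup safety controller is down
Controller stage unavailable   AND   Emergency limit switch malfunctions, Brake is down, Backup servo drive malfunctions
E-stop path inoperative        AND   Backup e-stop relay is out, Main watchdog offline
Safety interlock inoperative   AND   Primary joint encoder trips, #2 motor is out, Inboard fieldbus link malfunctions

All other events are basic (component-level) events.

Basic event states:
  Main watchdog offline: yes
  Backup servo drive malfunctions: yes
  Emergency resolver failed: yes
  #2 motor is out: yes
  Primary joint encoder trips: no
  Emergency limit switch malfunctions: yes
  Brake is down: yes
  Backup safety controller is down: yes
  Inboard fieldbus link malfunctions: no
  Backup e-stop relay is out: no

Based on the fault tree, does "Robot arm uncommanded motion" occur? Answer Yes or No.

Yes

Safety interlock inoperative [AND]: Primary joint encoder trips=not, #2 motor is out=occurs, Inboard fieldbus link malfunctions=not → not all inputs occur → does not occur.
E-stop path inoperative [AND]: Backup e-stop relay is out=not, Main watchdog offline=occurs → not all inputs occur → does not occur.
Controller stage unavailable [AND]: Emergency limit switch malfunctions=occurs, Brake is down=occurs, Backup servo drive malfunctions=occurs → all inputs occur → occurs.
Servo loop down [AND]: Emergency resolver failed=occurs, Backup safety controller is down=occurs → all inputs occur → occurs.
Brake chain fails [AND]: Controller stage unavailable=occurs, Servo loop down=occurs → all inputs occur → occurs.
Robot arm uncommanded motion [OR]: Safety interlock inoperative=not, E-stop path inoperative=not, Brake chain fails=occurs → at least one input occurs → occurs.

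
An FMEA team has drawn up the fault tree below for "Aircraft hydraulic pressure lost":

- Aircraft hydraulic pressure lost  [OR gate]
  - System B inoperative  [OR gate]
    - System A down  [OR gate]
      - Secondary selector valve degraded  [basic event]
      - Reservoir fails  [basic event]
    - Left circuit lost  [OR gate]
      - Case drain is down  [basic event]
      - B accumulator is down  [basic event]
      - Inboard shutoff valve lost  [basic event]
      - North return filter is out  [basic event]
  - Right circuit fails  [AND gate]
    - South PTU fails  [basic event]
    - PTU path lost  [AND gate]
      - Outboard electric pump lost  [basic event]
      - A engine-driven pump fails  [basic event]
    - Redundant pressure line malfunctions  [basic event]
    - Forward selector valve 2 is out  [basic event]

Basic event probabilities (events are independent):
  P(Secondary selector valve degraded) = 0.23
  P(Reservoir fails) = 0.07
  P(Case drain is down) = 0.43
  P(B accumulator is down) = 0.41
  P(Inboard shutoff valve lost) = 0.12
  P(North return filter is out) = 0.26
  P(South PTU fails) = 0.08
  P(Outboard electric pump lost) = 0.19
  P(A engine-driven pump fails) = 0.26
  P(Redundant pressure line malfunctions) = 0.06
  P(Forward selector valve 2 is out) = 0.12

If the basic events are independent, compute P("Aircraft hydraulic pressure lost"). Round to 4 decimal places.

0.8432

P(System A down) [OR] = 1 − (1−0.23) × (1−0.07) = 0.283900
P(Left circuit lost) [OR] = 1 − (1−0.43) × (1−0.41) × (1−0.12) × (1−0.26) = 0.781001
P(System B inoperative) [OR] = 1 − (1−0.283900) × (1−0.781001) = 0.843175
P(PTU path lost) [AND] = 0.19 × 0.26 = 0.049400
P(Right circuit fails) [AND] = 0.08 × 0.049400 × 0.06 × 0.12 = 0.000028
P(Aircraft hydraulic pressure lost) [OR] = 1 − (1−0.843175) × (1−0.000028) = 0.843179
Rounded to 4 decimal places: P(Aircraft hydraulic pressure lost) ≈ 0.8432.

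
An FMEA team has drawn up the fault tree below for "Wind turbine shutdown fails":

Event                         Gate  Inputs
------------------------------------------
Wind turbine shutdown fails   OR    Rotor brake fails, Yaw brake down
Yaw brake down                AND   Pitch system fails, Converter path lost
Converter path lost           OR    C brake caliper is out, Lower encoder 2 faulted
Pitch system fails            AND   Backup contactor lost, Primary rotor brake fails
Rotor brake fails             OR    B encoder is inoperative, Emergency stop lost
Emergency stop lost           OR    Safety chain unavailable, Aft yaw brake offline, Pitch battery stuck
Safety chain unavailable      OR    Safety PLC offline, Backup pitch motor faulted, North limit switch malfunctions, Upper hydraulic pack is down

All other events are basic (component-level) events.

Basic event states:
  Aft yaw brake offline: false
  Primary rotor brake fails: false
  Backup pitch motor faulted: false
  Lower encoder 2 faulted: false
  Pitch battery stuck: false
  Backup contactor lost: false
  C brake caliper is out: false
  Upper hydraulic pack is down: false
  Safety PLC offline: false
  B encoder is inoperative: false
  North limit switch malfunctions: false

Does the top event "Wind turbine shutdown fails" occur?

No

Safety chain unavailable [OR]: Safety PLC offline=not, Backup pitch motor faulted=not, North limit switch malfunctions=not, Upper hydraulic pack is down=not → no input occurs → does not occur.
Emergency stop lost [OR]: Safety chain unavailable=not, Aft yaw brake offline=not, Pitch battery stuck=not → no input occurs → does not occur.
Rotor brake fails [OR]: B encoder is inoperative=not, Emergency stop lost=not → no input occurs → does not occur.
Pitch system fails [AND]: Backup contactor lost=not, Primary rotor brake fails=not → not all inputs occur → does not occur.
Converter path lost [OR]: C brake caliper is out=not, Lower encoder 2 faulted=not → no input occurs → does not occur.
Yaw brake down [AND]: Pitch system fails=not, Converter path lost=not → not all inputs occur → does not occur.
Wind turbine shutdown fails [OR]: Rotor brake fails=not, Yaw brake down=not → no input occurs → does not occur.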